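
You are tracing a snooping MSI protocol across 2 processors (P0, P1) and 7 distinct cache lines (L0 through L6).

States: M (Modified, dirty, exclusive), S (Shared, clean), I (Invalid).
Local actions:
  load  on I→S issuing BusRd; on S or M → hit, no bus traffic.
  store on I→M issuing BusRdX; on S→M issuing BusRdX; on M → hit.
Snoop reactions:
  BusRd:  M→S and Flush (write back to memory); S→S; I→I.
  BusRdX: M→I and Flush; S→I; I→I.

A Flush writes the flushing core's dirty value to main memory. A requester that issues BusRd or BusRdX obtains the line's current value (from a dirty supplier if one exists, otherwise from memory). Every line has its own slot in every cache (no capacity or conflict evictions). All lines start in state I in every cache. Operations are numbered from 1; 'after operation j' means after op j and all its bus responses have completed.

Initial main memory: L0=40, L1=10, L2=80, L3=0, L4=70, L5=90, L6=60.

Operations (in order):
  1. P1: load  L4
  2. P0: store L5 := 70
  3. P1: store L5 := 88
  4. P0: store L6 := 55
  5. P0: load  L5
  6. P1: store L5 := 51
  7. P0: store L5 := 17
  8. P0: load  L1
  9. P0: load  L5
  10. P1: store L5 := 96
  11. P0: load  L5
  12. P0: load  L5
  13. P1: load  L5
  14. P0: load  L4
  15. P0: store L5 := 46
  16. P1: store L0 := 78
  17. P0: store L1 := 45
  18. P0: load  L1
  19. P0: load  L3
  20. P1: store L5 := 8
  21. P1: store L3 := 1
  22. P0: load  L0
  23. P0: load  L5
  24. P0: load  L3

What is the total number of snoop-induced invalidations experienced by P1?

  op1 P1: load  L4 → I/S on L4; bus BusRd; mem=70
  op2 P0: store L5 := 70 → M/I on L5; bus BusRdX; mem=90
  op3 P1: store L5 := 88 → I/M on L5; bus BusRdX Flush; mem=70
  op4 P0: store L6 := 55 → M/I on L6; bus BusRdX; mem=60
  op5 P0: load  L5 → S/S on L5; bus BusRd Flush; mem=88
  op6 P1: store L5 := 51 → I/M on L5; bus BusRdX; mem=88
  op7 P0: store L5 := 17 → M/I on L5; bus BusRdX Flush; mem=51
  op8 P0: load  L1 → S/I on L1; bus BusRd; mem=10
  op9 P0: load  L5 → M/I on L5; bus (none); mem=51
  op10 P1: store L5 := 96 → I/M on L5; bus BusRdX Flush; mem=17
  op11 P0: load  L5 → S/S on L5; bus BusRd Flush; mem=96
  op12 P0: load  L5 → S/S on L5; bus (none); mem=96
  op13 P1: load  L5 → S/S on L5; bus (none); mem=96
  op14 P0: load  L4 → S/S on L4; bus BusRd; mem=70
  op15 P0: store L5 := 46 → M/I on L5; bus BusRdX; mem=96
  op16 P1: store L0 := 78 → I/M on L0; bus BusRdX; mem=40
  op17 P0: store L1 := 45 → M/I on L1; bus BusRdX; mem=10
  op18 P0: load  L1 → M/I on L1; bus (none); mem=10
  op19 P0: load  L3 → S/I on L3; bus BusRd; mem=0
  op20 P1: store L5 := 8 → I/M on L5; bus BusRdX Flush; mem=46
  op21 P1: store L3 := 1 → I/M on L3; bus BusRdX; mem=0
  op22 P0: load  L0 → S/S on L0; bus BusRd Flush; mem=78
  op23 P0: load  L5 → S/S on L5; bus BusRd Flush; mem=8
  op24 P0: load  L3 → S/S on L3; bus BusRd Flush; mem=1

invalidations = 2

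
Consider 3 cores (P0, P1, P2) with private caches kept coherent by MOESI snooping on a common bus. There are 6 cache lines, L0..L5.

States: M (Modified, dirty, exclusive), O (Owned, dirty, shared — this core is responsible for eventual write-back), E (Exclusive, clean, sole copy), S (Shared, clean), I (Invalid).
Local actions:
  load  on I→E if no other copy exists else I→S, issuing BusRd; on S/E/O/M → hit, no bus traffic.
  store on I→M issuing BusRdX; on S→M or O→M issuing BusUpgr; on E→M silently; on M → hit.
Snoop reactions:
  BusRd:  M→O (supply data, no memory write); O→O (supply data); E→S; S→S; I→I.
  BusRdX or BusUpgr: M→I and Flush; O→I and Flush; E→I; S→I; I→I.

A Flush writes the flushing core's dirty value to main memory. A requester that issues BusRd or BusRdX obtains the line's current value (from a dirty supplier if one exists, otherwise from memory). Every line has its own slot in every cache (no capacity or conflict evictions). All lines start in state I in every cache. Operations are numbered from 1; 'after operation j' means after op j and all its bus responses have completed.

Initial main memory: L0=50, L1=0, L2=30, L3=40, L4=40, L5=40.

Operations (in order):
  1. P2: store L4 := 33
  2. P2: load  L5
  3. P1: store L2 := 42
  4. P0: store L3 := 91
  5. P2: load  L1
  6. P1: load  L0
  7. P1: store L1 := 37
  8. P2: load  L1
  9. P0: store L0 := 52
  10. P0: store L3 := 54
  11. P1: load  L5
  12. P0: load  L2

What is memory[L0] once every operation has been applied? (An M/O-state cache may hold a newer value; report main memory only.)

1. P2: store L4 := 33  bus=[BusRdX]  L4: P0=I P1=I P2=M  mem[L4]=40
2. P2: load  L5  bus=[BusRd]  L5: P0=I P1=I P2=E  mem[L5]=40
3. P1: store L2 := 42  bus=[BusRdX]  L2: P0=I P1=M P2=I  mem[L2]=30
4. P0: store L3 := 91  bus=[BusRdX]  L3: P0=M P1=I P2=I  mem[L3]=40
5. P2: load  L1  bus=[BusRd]  L1: P0=I P1=I P2=E  mem[L1]=0
6. P1: load  L0  bus=[BusRd]  L0: P0=I P1=E P2=I  mem[L0]=50
7. P1: store L1 := 37  bus=[BusRdX]  L1: P0=I P1=M P2=I  mem[L1]=0
8. P2: load  L1  bus=[BusRd]  L1: P0=I P1=O P2=S  mem[L1]=0
9. P0: store L0 := 52  bus=[BusRdX]  L0: P0=M P1=I P2=I  mem[L0]=50
10. P0: store L3 := 54  bus=[-]  L3: P0=M P1=I P2=I  mem[L3]=40
11. P1: load  L5  bus=[BusRd]  L5: P0=I P1=S P2=S  mem[L5]=40
12. P0: load  L2  bus=[BusRd]  L2: P0=S P1=O P2=I  mem[L2]=30

memory[L0] = 50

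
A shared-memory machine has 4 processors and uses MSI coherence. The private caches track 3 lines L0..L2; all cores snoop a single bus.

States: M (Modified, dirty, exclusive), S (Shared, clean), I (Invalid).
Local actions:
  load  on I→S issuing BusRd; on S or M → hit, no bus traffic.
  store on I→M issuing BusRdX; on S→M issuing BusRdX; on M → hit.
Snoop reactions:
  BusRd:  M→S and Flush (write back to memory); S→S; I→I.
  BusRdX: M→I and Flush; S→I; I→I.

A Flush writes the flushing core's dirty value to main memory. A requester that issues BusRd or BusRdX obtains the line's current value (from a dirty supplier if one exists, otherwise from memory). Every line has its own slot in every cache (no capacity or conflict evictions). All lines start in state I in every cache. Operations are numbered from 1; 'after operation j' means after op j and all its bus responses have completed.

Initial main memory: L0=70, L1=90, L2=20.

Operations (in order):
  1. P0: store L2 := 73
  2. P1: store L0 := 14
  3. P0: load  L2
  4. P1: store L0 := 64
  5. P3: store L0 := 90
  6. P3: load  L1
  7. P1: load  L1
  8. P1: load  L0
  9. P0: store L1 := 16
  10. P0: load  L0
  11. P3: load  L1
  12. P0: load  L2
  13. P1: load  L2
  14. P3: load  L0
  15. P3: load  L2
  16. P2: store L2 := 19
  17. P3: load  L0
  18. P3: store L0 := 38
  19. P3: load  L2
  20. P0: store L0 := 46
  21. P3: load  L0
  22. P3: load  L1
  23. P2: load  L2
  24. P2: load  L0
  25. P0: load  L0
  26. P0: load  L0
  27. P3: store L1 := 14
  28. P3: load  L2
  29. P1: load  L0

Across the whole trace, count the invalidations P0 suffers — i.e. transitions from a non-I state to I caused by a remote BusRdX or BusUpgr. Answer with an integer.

invalidations = 3

step 1: P0: store L2 := 73  ⟶  MIII  (L2)  txn=BusRdX  M[L2]=20
step 2: P1: store L0 := 14  ⟶  IMII  (L0)  txn=BusRdX  M[L0]=70
step 3: P0: load  L2  ⟶  MIII  (L2)  txn=∅  M[L2]=20
step 4: P1: store L0 := 64  ⟶  IMII  (L0)  txn=∅  M[L0]=70
step 5: P3: store L0 := 90  ⟶  IIIM  (L0)  txn=BusRdX+Flush  M[L0]=64
step 6: P3: load  L1  ⟶  IIIS  (L1)  txn=BusRd  M[L1]=90
step 7: P1: load  L1  ⟶  ISIS  (L1)  txn=BusRd  M[L1]=90
step 8: P1: load  L0  ⟶  ISIS  (L0)  txn=BusRd+Flush  M[L0]=90
step 9: P0: store L1 := 16  ⟶  MIII  (L1)  txn=BusRdX  M[L1]=90
step 10: P0: load  L0  ⟶  SSIS  (L0)  txn=BusRd  M[L0]=90
step 11: P3: load  L1  ⟶  SIIS  (L1)  txn=BusRd+Flush  M[L1]=16
step 12: P0: load  L2  ⟶  MIII  (L2)  txn=∅  M[L2]=20
step 13: P1: load  L2  ⟶  SSII  (L2)  txn=BusRd+Flush  M[L2]=73
step 14: P3: load  L0  ⟶  SSIS  (L0)  txn=∅  M[L0]=90
step 15: P3: load  L2  ⟶  SSIS  (L2)  txn=BusRd  M[L2]=73
step 16: P2: store L2 := 19  ⟶  IIMI  (L2)  txn=BusRdX  M[L2]=73
step 17: P3: load  L0  ⟶  SSIS  (L0)  txn=∅  M[L0]=90
step 18: P3: store L0 := 38  ⟶  IIIM  (L0)  txn=BusRdX  M[L0]=90
step 19: P3: load  L2  ⟶  IISS  (L2)  txn=BusRd+Flush  M[L2]=19
step 20: P0: store L0 := 46  ⟶  MIII  (L0)  txn=BusRdX+Flush  M[L0]=38
step 21: P3: load  L0  ⟶  SIIS  (L0)  txn=BusRd+Flush  M[L0]=46
step 22: P3: load  L1  ⟶  SIIS  (L1)  txn=∅  M[L1]=16
step 23: P2: load  L2  ⟶  IISS  (L2)  txn=∅  M[L2]=19
step 24: P2: load  L0  ⟶  SISS  (L0)  txn=BusRd  M[L0]=46
step 25: P0: load  L0  ⟶  SISS  (L0)  txn=∅  M[L0]=46
step 26: P0: load  L0  ⟶  SISS  (L0)  txn=∅  M[L0]=46
step 27: P3: store L1 := 14  ⟶  IIIM  (L1)  txn=BusRdX  M[L1]=16
step 28: P3: load  L2  ⟶  IISS  (L2)  txn=∅  M[L2]=19
step 29: P1: load  L0  ⟶  SSSS  (L0)  txn=BusRd  M[L0]=46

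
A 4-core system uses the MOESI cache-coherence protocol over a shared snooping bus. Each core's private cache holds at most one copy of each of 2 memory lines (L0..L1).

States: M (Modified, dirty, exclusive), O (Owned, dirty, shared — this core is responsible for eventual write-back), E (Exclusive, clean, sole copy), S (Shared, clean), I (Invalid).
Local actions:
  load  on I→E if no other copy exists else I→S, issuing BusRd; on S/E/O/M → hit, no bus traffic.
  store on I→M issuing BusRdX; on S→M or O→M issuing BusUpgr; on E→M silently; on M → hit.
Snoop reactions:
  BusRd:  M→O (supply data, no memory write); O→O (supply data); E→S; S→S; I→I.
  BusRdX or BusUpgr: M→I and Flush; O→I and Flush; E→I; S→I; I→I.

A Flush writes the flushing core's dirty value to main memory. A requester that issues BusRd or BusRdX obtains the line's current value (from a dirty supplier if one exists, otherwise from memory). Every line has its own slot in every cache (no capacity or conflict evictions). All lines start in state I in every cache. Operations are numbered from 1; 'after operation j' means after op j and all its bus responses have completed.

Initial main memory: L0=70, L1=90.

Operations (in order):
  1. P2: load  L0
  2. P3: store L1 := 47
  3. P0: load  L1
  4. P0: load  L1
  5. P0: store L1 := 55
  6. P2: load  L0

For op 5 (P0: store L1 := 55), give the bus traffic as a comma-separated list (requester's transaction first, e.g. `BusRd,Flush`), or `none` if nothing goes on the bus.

[1] P2: load  L0 | P0:I, P1:I, P2:E(70), P3:I | bus: BusRd
[2] P3: store L1 := 47 | P0:I, P1:I, P2:I, P3:M(47) | bus: BusRdX
[3] P0: load  L1 | P0:S(47), P1:I, P2:I, P3:O(47) | bus: BusRd
[4] P0: load  L1 | P0:S(47), P1:I, P2:I, P3:O(47) | bus: none
[5] P0: store L1 := 55 | P0:M(55), P1:I, P2:I, P3:I | bus: BusUpgr,Flush
[6] P2: load  L0 | P0:I, P1:I, P2:E(70), P3:I | bus: none

bus = BusUpgr,Flush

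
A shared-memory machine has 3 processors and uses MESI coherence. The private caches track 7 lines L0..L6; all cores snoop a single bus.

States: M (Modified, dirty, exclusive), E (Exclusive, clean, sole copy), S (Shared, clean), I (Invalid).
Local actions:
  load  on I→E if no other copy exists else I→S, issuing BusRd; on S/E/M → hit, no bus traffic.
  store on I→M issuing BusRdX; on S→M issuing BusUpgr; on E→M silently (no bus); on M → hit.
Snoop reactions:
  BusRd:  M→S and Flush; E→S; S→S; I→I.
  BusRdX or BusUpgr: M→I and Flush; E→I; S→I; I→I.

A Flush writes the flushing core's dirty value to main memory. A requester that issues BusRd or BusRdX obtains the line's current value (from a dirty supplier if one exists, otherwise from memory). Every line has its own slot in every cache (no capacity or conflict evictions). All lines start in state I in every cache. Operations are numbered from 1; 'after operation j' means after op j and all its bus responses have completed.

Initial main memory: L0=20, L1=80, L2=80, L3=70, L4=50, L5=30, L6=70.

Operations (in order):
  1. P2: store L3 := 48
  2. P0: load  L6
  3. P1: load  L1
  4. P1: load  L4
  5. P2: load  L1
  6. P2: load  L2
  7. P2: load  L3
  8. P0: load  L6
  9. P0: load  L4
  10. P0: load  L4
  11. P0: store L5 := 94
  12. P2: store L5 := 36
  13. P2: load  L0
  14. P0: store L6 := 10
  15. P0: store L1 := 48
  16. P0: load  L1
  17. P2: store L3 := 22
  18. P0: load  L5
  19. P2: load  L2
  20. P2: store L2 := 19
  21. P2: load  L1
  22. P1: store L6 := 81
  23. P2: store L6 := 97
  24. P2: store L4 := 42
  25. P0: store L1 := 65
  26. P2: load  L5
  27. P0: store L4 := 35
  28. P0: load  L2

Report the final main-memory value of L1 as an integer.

  op1 P2: store L3 := 48 → I/I/M on L3; bus BusRdX; mem=70
  op2 P0: load  L6 → E/I/I on L6; bus BusRd; mem=70
  op3 P1: load  L1 → I/E/I on L1; bus BusRd; mem=80
  op4 P1: load  L4 → I/E/I on L4; bus BusRd; mem=50
  op5 P2: load  L1 → I/S/S on L1; bus BusRd; mem=80
  op6 P2: load  L2 → I/I/E on L2; bus BusRd; mem=80
  op7 P2: load  L3 → I/I/M on L3; bus (none); mem=70
  op8 P0: load  L6 → E/I/I on L6; bus (none); mem=70
  op9 P0: load  L4 → S/S/I on L4; bus BusRd; mem=50
  op10 P0: load  L4 → S/S/I on L4; bus (none); mem=50
  op11 P0: store L5 := 94 → M/I/I on L5; bus BusRdX; mem=30
  op12 P2: store L5 := 36 → I/I/M on L5; bus BusRdX Flush; mem=94
  op13 P2: load  L0 → I/I/E on L0; bus BusRd; mem=20
  op14 P0: store L6 := 10 → M/I/I on L6; bus (none); mem=70
  op15 P0: store L1 := 48 → M/I/I on L1; bus BusRdX; mem=80
  op16 P0: load  L1 → M/I/I on L1; bus (none); mem=80
  op17 P2: store L3 := 22 → I/I/M on L3; bus (none); mem=70
  op18 P0: load  L5 → S/I/S on L5; bus BusRd Flush; mem=36
  op19 P2: load  L2 → I/I/E on L2; bus (none); mem=80
  op20 P2: store L2 := 19 → I/I/M on L2; bus (none); mem=80
  op21 P2: load  L1 → S/I/S on L1; bus BusRd Flush; mem=48
  op22 P1: store L6 := 81 → I/M/I on L6; bus BusRdX Flush; mem=10
  op23 P2: store L6 := 97 → I/I/M on L6; bus BusRdX Flush; mem=81
  op24 P2: store L4 := 42 → I/I/M on L4; bus BusRdX; mem=50
  op25 P0: store L1 := 65 → M/I/I on L1; bus BusUpgr; mem=48
  op26 P2: load  L5 → S/I/S on L5; bus (none); mem=36
  op27 P0: store L4 := 35 → M/I/I on L4; bus BusRdX Flush; mem=42
  op28 P0: load  L2 → S/I/S on L2; bus BusRd Flush; mem=19

memory[L1] = 48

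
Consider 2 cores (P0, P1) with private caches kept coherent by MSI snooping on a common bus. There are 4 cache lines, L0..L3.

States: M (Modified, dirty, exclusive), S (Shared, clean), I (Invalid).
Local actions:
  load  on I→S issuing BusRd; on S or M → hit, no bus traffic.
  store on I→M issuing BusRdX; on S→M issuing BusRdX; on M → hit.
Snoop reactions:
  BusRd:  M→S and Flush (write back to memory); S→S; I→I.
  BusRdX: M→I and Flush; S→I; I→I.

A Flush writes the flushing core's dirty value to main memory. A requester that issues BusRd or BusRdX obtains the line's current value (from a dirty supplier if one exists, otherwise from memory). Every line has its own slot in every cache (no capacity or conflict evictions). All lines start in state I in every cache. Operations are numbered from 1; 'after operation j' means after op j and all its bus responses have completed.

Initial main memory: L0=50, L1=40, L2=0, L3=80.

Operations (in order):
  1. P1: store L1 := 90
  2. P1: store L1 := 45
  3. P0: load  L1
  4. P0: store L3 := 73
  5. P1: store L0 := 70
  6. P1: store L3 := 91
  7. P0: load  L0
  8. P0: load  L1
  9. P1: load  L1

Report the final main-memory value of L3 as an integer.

memory[L3] = 73

[1] P1: store L1 := 90 | P0:I, P1:M(90) | bus: BusRdX
[2] P1: store L1 := 45 | P0:I, P1:M(45) | bus: none
[3] P0: load  L1 | P0:S(45), P1:S(45) | bus: BusRd,Flush
[4] P0: store L3 := 73 | P0:M(73), P1:I | bus: BusRdX
[5] P1: store L0 := 70 | P0:I, P1:M(70) | bus: BusRdX
[6] P1: store L3 := 91 | P0:I, P1:M(91) | bus: BusRdX,Flush
[7] P0: load  L0 | P0:S(70), P1:S(70) | bus: BusRd,Flush
[8] P0: load  L1 | P0:S(45), P1:S(45) | bus: none
[9] P1: load  L1 | P0:S(45), P1:S(45) | bus: none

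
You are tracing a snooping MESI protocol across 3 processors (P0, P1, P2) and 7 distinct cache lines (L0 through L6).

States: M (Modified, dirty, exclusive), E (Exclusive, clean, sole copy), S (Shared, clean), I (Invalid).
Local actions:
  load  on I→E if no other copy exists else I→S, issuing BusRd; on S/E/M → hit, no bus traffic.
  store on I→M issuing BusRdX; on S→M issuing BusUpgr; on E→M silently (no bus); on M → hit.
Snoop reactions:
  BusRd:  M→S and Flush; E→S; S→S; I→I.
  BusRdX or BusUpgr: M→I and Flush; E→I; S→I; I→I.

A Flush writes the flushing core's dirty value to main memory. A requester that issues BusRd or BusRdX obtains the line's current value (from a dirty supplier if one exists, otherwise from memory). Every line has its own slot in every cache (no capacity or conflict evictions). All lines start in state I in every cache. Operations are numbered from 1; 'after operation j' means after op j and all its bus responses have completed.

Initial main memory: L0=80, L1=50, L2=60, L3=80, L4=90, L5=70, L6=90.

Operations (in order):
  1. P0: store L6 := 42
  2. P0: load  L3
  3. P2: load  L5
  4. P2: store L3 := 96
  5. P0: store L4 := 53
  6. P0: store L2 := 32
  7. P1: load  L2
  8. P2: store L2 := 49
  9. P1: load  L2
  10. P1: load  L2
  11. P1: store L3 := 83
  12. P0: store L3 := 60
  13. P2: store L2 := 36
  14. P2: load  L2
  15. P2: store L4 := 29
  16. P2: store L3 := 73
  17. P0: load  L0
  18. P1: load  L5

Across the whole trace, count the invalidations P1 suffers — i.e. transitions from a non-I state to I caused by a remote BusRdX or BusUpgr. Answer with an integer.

invalidations = 3

1. P0: store L6 := 42  bus=[BusRdX]  L6: P0=M P1=I P2=I  mem[L6]=90
2. P0: load  L3  bus=[BusRd]  L3: P0=E P1=I P2=I  mem[L3]=80
3. P2: load  L5  bus=[BusRd]  L5: P0=I P1=I P2=E  mem[L5]=70
4. P2: store L3 := 96  bus=[BusRdX]  L3: P0=I P1=I P2=M  mem[L3]=80
5. P0: store L4 := 53  bus=[BusRdX]  L4: P0=M P1=I P2=I  mem[L4]=90
6. P0: store L2 := 32  bus=[BusRdX]  L2: P0=M P1=I P2=I  mem[L2]=60
7. P1: load  L2  bus=[BusRd,Flush]  L2: P0=S P1=S P2=I  mem[L2]=32
8. P2: store L2 := 49  bus=[BusRdX]  L2: P0=I P1=I P2=M  mem[L2]=32
9. P1: load  L2  bus=[BusRd,Flush]  L2: P0=I P1=S P2=S  mem[L2]=49
10. P1: load  L2  bus=[-]  L2: P0=I P1=S P2=S  mem[L2]=49
11. P1: store L3 := 83  bus=[BusRdX,Flush]  L3: P0=I P1=M P2=I  mem[L3]=96
12. P0: store L3 := 60  bus=[BusRdX,Flush]  L3: P0=M P1=I P2=I  mem[L3]=83
13. P2: store L2 := 36  bus=[BusUpgr]  L2: P0=I P1=I P2=M  mem[L2]=49
14. P2: load  L2  bus=[-]  L2: P0=I P1=I P2=M  mem[L2]=49
15. P2: store L4 := 29  bus=[BusRdX,Flush]  L4: P0=I P1=I P2=M  mem[L4]=53
16. P2: store L3 := 73  bus=[BusRdX,Flush]  L3: P0=I P1=I P2=M  mem[L3]=60
17. P0: load  L0  bus=[BusRd]  L0: P0=E P1=I P2=I  mem[L0]=80
18. P1: load  L5  bus=[BusRd]  L5: P0=I P1=S P2=S  mem[L5]=70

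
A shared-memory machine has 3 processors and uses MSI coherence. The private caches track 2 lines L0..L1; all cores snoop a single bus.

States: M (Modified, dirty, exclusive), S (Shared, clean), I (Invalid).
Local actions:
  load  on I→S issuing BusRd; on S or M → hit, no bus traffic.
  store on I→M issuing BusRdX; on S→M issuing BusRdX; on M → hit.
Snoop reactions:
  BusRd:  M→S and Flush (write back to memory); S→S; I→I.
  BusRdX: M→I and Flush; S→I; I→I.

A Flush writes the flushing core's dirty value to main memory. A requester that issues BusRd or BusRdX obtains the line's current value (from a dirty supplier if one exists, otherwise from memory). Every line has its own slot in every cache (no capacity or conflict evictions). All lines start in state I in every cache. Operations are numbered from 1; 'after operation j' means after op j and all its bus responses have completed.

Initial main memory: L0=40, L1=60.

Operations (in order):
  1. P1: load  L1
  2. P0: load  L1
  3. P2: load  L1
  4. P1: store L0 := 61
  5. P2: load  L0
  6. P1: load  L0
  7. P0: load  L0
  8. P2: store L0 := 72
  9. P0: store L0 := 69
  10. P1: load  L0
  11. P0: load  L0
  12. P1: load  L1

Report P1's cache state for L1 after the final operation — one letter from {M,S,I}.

[1] P1: load  L1 | P0:I, P1:S(60), P2:I | bus: BusRd
[2] P0: load  L1 | P0:S(60), P1:S(60), P2:I | bus: BusRd
[3] P2: load  L1 | P0:S(60), P1:S(60), P2:S(60) | bus: BusRd
[4] P1: store L0 := 61 | P0:I, P1:M(61), P2:I | bus: BusRdX
[5] P2: load  L0 | P0:I, P1:S(61), P2:S(61) | bus: BusRd,Flush
[6] P1: load  L0 | P0:I, P1:S(61), P2:S(61) | bus: none
[7] P0: load  L0 | P0:S(61), P1:S(61), P2:S(61) | bus: BusRd
[8] P2: store L0 := 72 | P0:I, P1:I, P2:M(72) | bus: BusRdX
[9] P0: store L0 := 69 | P0:M(69), P1:I, P2:I | bus: BusRdX,Flush
[10] P1: load  L0 | P0:S(69), P1:S(69), P2:I | bus: BusRd,Flush
[11] P0: load  L0 | P0:S(69), P1:S(69), P2:I | bus: none
[12] P1: load  L1 | P0:S(60), P1:S(60), P2:S(60) | bus: none

state = S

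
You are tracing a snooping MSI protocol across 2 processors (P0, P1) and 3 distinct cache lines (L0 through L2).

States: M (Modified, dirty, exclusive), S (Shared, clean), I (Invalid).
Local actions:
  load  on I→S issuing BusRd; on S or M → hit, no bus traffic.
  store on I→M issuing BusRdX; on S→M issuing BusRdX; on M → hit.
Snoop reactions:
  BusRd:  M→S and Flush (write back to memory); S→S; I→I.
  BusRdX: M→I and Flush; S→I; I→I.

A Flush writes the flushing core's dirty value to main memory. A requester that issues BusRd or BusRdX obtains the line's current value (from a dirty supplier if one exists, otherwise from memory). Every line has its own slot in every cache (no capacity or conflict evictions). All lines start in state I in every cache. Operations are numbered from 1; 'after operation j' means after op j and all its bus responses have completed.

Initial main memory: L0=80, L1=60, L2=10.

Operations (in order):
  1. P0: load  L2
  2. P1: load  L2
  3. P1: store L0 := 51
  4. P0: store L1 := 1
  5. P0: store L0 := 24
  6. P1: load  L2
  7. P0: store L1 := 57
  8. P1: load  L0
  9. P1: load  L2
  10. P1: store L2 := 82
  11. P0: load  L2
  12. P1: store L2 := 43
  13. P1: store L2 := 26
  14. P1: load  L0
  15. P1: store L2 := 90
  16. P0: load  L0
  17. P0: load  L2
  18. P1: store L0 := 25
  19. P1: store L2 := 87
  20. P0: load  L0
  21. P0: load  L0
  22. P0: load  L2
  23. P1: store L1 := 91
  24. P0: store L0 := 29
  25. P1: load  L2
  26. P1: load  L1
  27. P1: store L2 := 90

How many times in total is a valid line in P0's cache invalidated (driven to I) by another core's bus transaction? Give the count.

  op1 P0: load  L2 → S/I on L2; bus BusRd; mem=10
  op2 P1: load  L2 → S/S on L2; bus BusRd; mem=10
  op3 P1: store L0 := 51 → I/M on L0; bus BusRdX; mem=80
  op4 P0: store L1 := 1 → M/I on L1; bus BusRdX; mem=60
  op5 P0: store L0 := 24 → M/I on L0; bus BusRdX Flush; mem=51
  op6 P1: load  L2 → S/S on L2; bus (none); mem=10
  op7 P0: store L1 := 57 → M/I on L1; bus (none); mem=60
  op8 P1: load  L0 → S/S on L0; bus BusRd Flush; mem=24
  op9 P1: load  L2 → S/S on L2; bus (none); mem=10
  op10 P1: store L2 := 82 → I/M on L2; bus BusRdX; mem=10
  op11 P0: load  L2 → S/S on L2; bus BusRd Flush; mem=82
  op12 P1: store L2 := 43 → I/M on L2; bus BusRdX; mem=82
  op13 P1: store L2 := 26 → I/M on L2; bus (none); mem=82
  op14 P1: load  L0 → S/S on L0; bus (none); mem=24
  op15 P1: store L2 := 90 → I/M on L2; bus (none); mem=82
  op16 P0: load  L0 → S/S on L0; bus (none); mem=24
  op17 P0: load  L2 → S/S on L2; bus BusRd Flush; mem=90
  op18 P1: store L0 := 25 → I/M on L0; bus BusRdX; mem=24
  op19 P1: store L2 := 87 → I/M on L2; bus BusRdX; mem=90
  op20 P0: load  L0 → S/S on L0; bus BusRd Flush; mem=25
  op21 P0: load  L0 → S/S on L0; bus (none); mem=25
  op22 P0: load  L2 → S/S on L2; bus BusRd Flush; mem=87
  op23 P1: store L1 := 91 → I/M on L1; bus BusRdX Flush; mem=57
  op24 P0: store L0 := 29 → M/I on L0; bus BusRdX; mem=25
  op25 P1: load  L2 → S/S on L2; bus (none); mem=87
  op26 P1: load  L1 → I/M on L1; bus (none); mem=57
  op27 P1: store L2 := 90 → I/M on L2; bus BusRdX; mem=87

invalidations = 6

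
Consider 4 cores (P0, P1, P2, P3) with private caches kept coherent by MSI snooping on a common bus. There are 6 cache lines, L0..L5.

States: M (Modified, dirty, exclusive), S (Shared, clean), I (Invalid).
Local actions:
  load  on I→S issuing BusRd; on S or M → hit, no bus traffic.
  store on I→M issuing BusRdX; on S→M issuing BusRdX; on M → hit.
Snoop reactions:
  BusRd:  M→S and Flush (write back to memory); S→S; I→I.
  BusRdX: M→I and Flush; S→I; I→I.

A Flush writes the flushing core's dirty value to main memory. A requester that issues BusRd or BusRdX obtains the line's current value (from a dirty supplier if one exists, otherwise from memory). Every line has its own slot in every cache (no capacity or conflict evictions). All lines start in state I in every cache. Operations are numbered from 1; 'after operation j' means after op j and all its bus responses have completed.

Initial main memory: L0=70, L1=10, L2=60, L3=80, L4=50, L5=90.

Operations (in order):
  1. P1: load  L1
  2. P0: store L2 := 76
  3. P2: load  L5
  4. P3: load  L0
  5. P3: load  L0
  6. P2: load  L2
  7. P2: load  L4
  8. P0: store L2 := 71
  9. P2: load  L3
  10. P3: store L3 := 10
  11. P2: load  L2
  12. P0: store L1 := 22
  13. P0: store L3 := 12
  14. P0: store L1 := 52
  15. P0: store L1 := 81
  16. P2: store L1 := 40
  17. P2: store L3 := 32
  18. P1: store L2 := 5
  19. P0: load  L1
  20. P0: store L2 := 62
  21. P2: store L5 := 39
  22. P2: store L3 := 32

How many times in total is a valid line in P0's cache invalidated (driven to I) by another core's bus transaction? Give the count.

invalidations = 3

[1] P1: load  L1 | P0:I, P1:S(10), P2:I, P3:I | bus: BusRd
[2] P0: store L2 := 76 | P0:M(76), P1:I, P2:I, P3:I | bus: BusRdX
[3] P2: load  L5 | P0:I, P1:I, P2:S(90), P3:I | bus: BusRd
[4] P3: load  L0 | P0:I, P1:I, P2:I, P3:S(70) | bus: BusRd
[5] P3: load  L0 | P0:I, P1:I, P2:I, P3:S(70) | bus: none
[6] P2: load  L2 | P0:S(76), P1:I, P2:S(76), P3:I | bus: BusRd,Flush
[7] P2: load  L4 | P0:I, P1:I, P2:S(50), P3:I | bus: BusRd
[8] P0: store L2 := 71 | P0:M(71), P1:I, P2:I, P3:I | bus: BusRdX
[9] P2: load  L3 | P0:I, P1:I, P2:S(80), P3:I | bus: BusRd
[10] P3: store L3 := 10 | P0:I, P1:I, P2:I, P3:M(10) | bus: BusRdX
[11] P2: load  L2 | P0:S(71), P1:I, P2:S(71), P3:I | bus: BusRd,Flush
[12] P0: store L1 := 22 | P0:M(22), P1:I, P2:I, P3:I | bus: BusRdX
[13] P0: store L3 := 12 | P0:M(12), P1:I, P2:I, P3:I | bus: BusRdX,Flush
[14] P0: store L1 := 52 | P0:M(52), P1:I, P2:I, P3:I | bus: none
[15] P0: store L1 := 81 | P0:M(81), P1:I, P2:I, P3:I | bus: none
[16] P2: store L1 := 40 | P0:I, P1:I, P2:M(40), P3:I | bus: BusRdX,Flush
[17] P2: store L3 := 32 | P0:I, P1:I, P2:M(32), P3:I | bus: BusRdX,Flush
[18] P1: store L2 := 5 | P0:I, P1:M(5), P2:I, P3:I | bus: BusRdX
[19] P0: load  L1 | P0:S(40), P1:I, P2:S(40), P3:I | bus: BusRd,Flush
[20] P0: store L2 := 62 | P0:M(62), P1:I, P2:I, P3:I | bus: BusRdX,Flush
[21] P2: store L5 := 39 | P0:I, P1:I, P2:M(39), P3:I | bus: BusRdX
[22] P2: store L3 := 32 | P0:I, P1:I, P2:M(32), P3:I | bus: none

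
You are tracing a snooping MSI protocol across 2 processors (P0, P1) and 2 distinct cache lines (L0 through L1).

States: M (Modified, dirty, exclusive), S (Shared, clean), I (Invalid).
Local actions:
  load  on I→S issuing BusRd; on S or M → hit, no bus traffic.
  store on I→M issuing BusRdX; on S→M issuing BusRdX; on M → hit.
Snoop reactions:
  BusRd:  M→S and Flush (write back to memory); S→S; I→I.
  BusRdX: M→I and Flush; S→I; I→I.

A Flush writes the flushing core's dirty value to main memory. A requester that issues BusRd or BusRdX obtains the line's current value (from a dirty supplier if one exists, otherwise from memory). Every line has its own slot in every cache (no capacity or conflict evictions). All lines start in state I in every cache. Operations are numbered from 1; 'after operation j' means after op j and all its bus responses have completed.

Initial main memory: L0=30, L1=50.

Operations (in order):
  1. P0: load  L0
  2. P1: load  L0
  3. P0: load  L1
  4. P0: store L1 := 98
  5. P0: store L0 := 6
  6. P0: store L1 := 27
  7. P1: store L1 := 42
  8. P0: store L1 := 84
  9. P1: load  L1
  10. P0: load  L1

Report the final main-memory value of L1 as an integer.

step 1: P0: load  L0  ⟶  SI  (L0)  txn=BusRd  M[L0]=30
step 2: P1: load  L0  ⟶  SS  (L0)  txn=BusRd  M[L0]=30
step 3: P0: load  L1  ⟶  SI  (L1)  txn=BusRd  M[L1]=50
step 4: P0: store L1 := 98  ⟶  MI  (L1)  txn=BusRdX  M[L1]=50
step 5: P0: store L0 := 6  ⟶  MI  (L0)  txn=BusRdX  M[L0]=30
step 6: P0: store L1 := 27  ⟶  MI  (L1)  txn=∅  M[L1]=50
step 7: P1: store L1 := 42  ⟶  IM  (L1)  txn=BusRdX+Flush  M[L1]=27
step 8: P0: store L1 := 84  ⟶  MI  (L1)  txn=BusRdX+Flush  M[L1]=42
step 9: P1: load  L1  ⟶  SS  (L1)  txn=BusRd+Flush  M[L1]=84
step 10: P0: load  L1  ⟶  SS  (L1)  txn=∅  M[L1]=84

memory[L1] = 84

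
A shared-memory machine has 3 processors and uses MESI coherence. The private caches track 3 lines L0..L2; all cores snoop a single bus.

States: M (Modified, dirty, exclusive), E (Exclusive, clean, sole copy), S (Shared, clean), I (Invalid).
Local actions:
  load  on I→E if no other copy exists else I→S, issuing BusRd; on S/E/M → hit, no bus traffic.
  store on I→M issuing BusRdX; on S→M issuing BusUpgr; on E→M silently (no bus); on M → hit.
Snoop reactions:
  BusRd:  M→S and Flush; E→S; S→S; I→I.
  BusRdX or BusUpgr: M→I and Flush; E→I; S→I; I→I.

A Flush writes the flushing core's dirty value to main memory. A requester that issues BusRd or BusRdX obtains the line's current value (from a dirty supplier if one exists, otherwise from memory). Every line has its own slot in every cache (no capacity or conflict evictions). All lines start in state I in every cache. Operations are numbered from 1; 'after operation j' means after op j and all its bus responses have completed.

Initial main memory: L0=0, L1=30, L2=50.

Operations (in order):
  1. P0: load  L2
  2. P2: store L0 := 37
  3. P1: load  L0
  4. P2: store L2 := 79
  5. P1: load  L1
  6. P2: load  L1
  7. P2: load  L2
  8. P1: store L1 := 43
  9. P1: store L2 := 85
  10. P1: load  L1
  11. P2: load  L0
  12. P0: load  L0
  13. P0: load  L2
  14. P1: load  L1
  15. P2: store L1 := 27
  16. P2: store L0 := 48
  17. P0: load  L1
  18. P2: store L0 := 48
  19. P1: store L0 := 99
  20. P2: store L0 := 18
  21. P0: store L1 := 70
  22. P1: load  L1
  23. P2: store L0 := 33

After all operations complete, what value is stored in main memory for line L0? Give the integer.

memory[L0] = 99

  op1 P0: load  L2 → E/I/I on L2; bus BusRd; mem=50
  op2 P2: store L0 := 37 → I/I/M on L0; bus BusRdX; mem=0
  op3 P1: load  L0 → I/S/S on L0; bus BusRd Flush; mem=37
  op4 P2: store L2 := 79 → I/I/M on L2; bus BusRdX; mem=50
  op5 P1: load  L1 → I/E/I on L1; bus BusRd; mem=30
  op6 P2: load  L1 → I/S/S on L1; bus BusRd; mem=30
  op7 P2: load  L2 → I/I/M on L2; bus (none); mem=50
  op8 P1: store L1 := 43 → I/M/I on L1; bus BusUpgr; mem=30
  op9 P1: store L2 := 85 → I/M/I on L2; bus BusRdX Flush; mem=79
  op10 P1: load  L1 → I/M/I on L1; bus (none); mem=30
  op11 P2: load  L0 → I/S/S on L0; bus (none); mem=37
  op12 P0: load  L0 → S/S/S on L0; bus BusRd; mem=37
  op13 P0: load  L2 → S/S/I on L2; bus BusRd Flush; mem=85
  op14 P1: load  L1 → I/M/I on L1; bus (none); mem=30
  op15 P2: store L1 := 27 → I/I/M on L1; bus BusRdX Flush; mem=43
  op16 P2: store L0 := 48 → I/I/M on L0; bus BusUpgr; mem=37
  op17 P0: load  L1 → S/I/S on L1; bus BusRd Flush; mem=27
  op18 P2: store L0 := 48 → I/I/M on L0; bus (none); mem=37
  op19 P1: store L0 := 99 → I/M/I on L0; bus BusRdX Flush; mem=48
  op20 P2: store L0 := 18 → I/I/M on L0; bus BusRdX Flush; mem=99
  op21 P0: store L1 := 70 → M/I/I on L1; bus BusUpgr; mem=27
  op22 P1: load  L1 → S/S/I on L1; bus BusRd Flush; mem=70
  op23 P2: store L0 := 33 → I/I/M on L0; bus (none); mem=99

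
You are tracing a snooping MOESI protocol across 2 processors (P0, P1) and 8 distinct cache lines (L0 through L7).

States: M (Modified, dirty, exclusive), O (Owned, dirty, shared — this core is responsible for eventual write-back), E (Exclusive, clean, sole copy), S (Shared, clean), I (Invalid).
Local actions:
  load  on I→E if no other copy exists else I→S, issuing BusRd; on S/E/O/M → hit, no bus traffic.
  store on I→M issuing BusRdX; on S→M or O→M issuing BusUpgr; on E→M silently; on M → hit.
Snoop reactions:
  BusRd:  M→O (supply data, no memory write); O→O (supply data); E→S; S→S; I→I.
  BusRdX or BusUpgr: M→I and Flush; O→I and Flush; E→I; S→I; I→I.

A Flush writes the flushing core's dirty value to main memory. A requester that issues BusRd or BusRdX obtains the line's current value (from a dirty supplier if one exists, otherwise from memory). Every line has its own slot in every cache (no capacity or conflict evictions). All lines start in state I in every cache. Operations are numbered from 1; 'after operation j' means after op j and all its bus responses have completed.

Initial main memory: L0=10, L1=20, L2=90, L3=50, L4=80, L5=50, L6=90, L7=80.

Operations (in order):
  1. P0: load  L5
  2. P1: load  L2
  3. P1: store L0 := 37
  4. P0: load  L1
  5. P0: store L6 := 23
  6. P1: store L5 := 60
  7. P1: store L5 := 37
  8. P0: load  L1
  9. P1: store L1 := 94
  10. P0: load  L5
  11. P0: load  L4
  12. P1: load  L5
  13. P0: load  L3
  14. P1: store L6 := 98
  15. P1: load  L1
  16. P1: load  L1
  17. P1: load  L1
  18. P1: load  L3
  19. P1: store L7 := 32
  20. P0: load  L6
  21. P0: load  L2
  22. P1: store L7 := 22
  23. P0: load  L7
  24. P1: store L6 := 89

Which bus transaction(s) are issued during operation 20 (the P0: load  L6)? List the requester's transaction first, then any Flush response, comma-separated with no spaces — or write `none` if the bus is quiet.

[1] P0: load  L5 | P0:E(50), P1:I | bus: BusRd
[2] P1: load  L2 | P0:I, P1:E(90) | bus: BusRd
[3] P1: store L0 := 37 | P0:I, P1:M(37) | bus: BusRdX
[4] P0: load  L1 | P0:E(20), P1:I | bus: BusRd
[5] P0: store L6 := 23 | P0:M(23), P1:I | bus: BusRdX
[6] P1: store L5 := 60 | P0:I, P1:M(60) | bus: BusRdX
[7] P1: store L5 := 37 | P0:I, P1:M(37) | bus: none
[8] P0: load  L1 | P0:E(20), P1:I | bus: none
[9] P1: store L1 := 94 | P0:I, P1:M(94) | bus: BusRdX
[10] P0: load  L5 | P0:S(37), P1:O(37) | bus: BusRd
[11] P0: load  L4 | P0:E(80), P1:I | bus: BusRd
[12] P1: load  L5 | P0:S(37), P1:O(37) | bus: none
[13] P0: load  L3 | P0:E(50), P1:I | bus: BusRd
[14] P1: store L6 := 98 | P0:I, P1:M(98) | bus: BusRdX,Flush
[15] P1: load  L1 | P0:I, P1:M(94) | bus: none
[16] P1: load  L1 | P0:I, P1:M(94) | bus: none
[17] P1: load  L1 | P0:I, P1:M(94) | bus: none
[18] P1: load  L3 | P0:S(50), P1:S(50) | bus: BusRd
[19] P1: store L7 := 32 | P0:I, P1:M(32) | bus: BusRdX
[20] P0: load  L6 | P0:S(98), P1:O(98) | bus: BusRd
[21] P0: load  L2 | P0:S(90), P1:S(90) | bus: BusRd
[22] P1: store L7 := 22 | P0:I, P1:M(22) | bus: none
[23] P0: load  L7 | P0:S(22), P1:O(22) | bus: BusRd
[24] P1: store L6 := 89 | P0:I, P1:M(89) | bus: BusUpgr

bus = BusRd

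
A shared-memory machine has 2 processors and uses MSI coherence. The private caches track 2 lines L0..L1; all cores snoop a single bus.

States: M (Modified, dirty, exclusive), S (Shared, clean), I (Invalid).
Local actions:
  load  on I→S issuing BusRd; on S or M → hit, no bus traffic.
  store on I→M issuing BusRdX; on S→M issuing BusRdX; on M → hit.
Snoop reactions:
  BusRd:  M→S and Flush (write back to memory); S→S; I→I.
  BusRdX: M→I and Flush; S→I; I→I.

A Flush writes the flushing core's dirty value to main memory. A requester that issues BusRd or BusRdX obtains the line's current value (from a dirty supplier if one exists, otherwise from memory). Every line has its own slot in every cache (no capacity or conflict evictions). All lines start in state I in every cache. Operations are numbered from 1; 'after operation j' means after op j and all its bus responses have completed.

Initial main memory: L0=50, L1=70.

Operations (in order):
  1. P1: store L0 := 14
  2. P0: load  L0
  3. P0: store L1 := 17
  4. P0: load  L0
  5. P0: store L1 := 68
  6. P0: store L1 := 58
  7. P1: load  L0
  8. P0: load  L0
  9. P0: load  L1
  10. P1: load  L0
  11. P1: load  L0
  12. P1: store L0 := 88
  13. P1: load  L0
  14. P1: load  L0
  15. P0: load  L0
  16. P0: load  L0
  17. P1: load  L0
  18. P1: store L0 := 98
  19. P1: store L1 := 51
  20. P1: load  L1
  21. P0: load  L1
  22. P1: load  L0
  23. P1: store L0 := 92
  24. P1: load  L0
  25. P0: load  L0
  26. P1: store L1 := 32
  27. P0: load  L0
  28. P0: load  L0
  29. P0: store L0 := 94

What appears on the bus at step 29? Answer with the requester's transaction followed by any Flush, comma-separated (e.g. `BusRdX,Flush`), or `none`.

[1] P1: store L0 := 14 | P0:I, P1:M(14) | bus: BusRdX
[2] P0: load  L0 | P0:S(14), P1:S(14) | bus: BusRd,Flush
[3] P0: store L1 := 17 | P0:M(17), P1:I | bus: BusRdX
[4] P0: load  L0 | P0:S(14), P1:S(14) | bus: none
[5] P0: store L1 := 68 | P0:M(68), P1:I | bus: none
[6] P0: store L1 := 58 | P0:M(58), P1:I | bus: none
[7] P1: load  L0 | P0:S(14), P1:S(14) | bus: none
[8] P0: load  L0 | P0:S(14), P1:S(14) | bus: none
[9] P0: load  L1 | P0:M(58), P1:I | bus: none
[10] P1: load  L0 | P0:S(14), P1:S(14) | bus: none
[11] P1: load  L0 | P0:S(14), P1:S(14) | bus: none
[12] P1: store L0 := 88 | P0:I, P1:M(88) | bus: BusRdX
[13] P1: load  L0 | P0:I, P1:M(88) | bus: none
[14] P1: load  L0 | P0:I, P1:M(88) | bus: none
[15] P0: load  L0 | P0:S(88), P1:S(88) | bus: BusRd,Flush
[16] P0: load  L0 | P0:S(88), P1:S(88) | bus: none
[17] P1: load  L0 | P0:S(88), P1:S(88) | bus: none
[18] P1: store L0 := 98 | P0:I, P1:M(98) | bus: BusRdX
[19] P1: store L1 := 51 | P0:I, P1:M(51) | bus: BusRdX,Flush
[20] P1: load  L1 | P0:I, P1:M(51) | bus: none
[21] P0: load  L1 | P0:S(51), P1:S(51) | bus: BusRd,Flush
[22] P1: load  L0 | P0:I, P1:M(98) | bus: none
[23] P1: store L0 := 92 | P0:I, P1:M(92) | bus: none
[24] P1: load  L0 | P0:I, P1:M(92) | bus: none
[25] P0: load  L0 | P0:S(92), P1:S(92) | bus: BusRd,Flush
[26] P1: store L1 := 32 | P0:I, P1:M(32) | bus: BusRdX
[27] P0: load  L0 | P0:S(92), P1:S(92) | bus: none
[28] P0: load  L0 | P0:S(92), P1:S(92) | bus: none
[29] P0: store L0 := 94 | P0:M(94), P1:I | bus: BusRdX

bus = BusRdX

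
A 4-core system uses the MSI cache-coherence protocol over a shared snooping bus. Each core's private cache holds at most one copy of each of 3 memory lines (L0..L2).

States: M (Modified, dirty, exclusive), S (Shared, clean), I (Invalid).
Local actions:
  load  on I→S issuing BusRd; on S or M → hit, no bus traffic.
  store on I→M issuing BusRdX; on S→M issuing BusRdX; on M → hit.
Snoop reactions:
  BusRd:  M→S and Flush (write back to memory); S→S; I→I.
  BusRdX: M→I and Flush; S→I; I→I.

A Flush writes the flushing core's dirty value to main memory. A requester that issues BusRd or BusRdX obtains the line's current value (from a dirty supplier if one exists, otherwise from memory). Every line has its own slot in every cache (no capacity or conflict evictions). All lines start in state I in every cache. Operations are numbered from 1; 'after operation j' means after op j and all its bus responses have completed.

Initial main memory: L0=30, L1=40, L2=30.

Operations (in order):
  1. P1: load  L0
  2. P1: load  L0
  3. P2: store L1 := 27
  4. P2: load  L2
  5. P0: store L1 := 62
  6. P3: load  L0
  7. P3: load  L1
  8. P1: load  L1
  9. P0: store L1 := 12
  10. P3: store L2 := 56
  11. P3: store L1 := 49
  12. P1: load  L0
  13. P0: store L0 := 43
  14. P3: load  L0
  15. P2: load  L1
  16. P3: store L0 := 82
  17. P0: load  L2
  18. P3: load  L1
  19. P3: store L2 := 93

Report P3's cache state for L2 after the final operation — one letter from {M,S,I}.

state = M

  op1 P1: load  L0 → I/S/I/I on L0; bus BusRd; mem=30
  op2 P1: load  L0 → I/S/I/I on L0; bus (none); mem=30
  op3 P2: store L1 := 27 → I/I/M/I on L1; bus BusRdX; mem=40
  op4 P2: load  L2 → I/I/S/I on L2; bus BusRd; mem=30
  op5 P0: store L1 := 62 → M/I/I/I on L1; bus BusRdX Flush; mem=27
  op6 P3: load  L0 → I/S/I/S on L0; bus BusRd; mem=30
  op7 P3: load  L1 → S/I/I/S on L1; bus BusRd Flush; mem=62
  op8 P1: load  L1 → S/S/I/S on L1; bus BusRd; mem=62
  op9 P0: store L1 := 12 → M/I/I/I on L1; bus BusRdX; mem=62
  op10 P3: store L2 := 56 → I/I/I/M on L2; bus BusRdX; mem=30
  op11 P3: store L1 := 49 → I/I/I/M on L1; bus BusRdX Flush; mem=12
  op12 P1: load  L0 → I/S/I/S on L0; bus (none); mem=30
  op13 P0: store L0 := 43 → M/I/I/I on L0; bus BusRdX; mem=30
  op14 P3: load  L0 → S/I/I/S on L0; bus BusRd Flush; mem=43
  op15 P2: load  L1 → I/I/S/S on L1; bus BusRd Flush; mem=49
  op16 P3: store L0 := 82 → I/I/I/M on L0; bus BusRdX; mem=43
  op17 P0: load  L2 → S/I/I/S on L2; bus BusRd Flush; mem=56
  op18 P3: load  L1 → I/I/S/S on L1; bus (none); mem=49
  op19 P3: store L2 := 93 → I/I/I/M on L2; bus BusRdX; mem=56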